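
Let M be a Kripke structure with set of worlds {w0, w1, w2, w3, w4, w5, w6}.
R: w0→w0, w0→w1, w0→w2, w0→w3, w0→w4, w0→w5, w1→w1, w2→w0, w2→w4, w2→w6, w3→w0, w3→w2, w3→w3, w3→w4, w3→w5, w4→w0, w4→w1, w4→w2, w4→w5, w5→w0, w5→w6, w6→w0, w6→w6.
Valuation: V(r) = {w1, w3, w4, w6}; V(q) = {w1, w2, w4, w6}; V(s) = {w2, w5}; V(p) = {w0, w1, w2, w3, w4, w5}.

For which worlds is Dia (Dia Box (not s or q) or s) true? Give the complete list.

w0, w1, w2, w3, w4, w5, w6

Recall that Box ψ holds at a world iff ψ holds at every accessible world, and Dia ψ holds iff ψ holds at some accessible world.
Let φ = Dia (Dia Box (not s or q) or s). Evaluate φ at each world:
  w0 (successors {w0, w1, w2, w3, w4, w5}): φ is true.
  w1 (successors {w1}): φ is true.
  w2 (successors {w0, w4, w6}): φ is true.
  w3 (successors {w0, w2, w3, w4, w5}): φ is true.
  w4 (successors {w0, w1, w2, w5}): φ is true.
  w5 (successors {w0, w6}): φ is true.
  w6 (successors {w0, w6}): φ is true.
For instance, at w6:
  At w6: Dia (Dia Box (not s or q) or s) requires Dia Box (not s or q) or s at some successor in {w0, w6}.
    Dia Box (not s or q) or s holds at w0, so Dia (Dia Box (not s or q) or s) is true at w6.
      At w0: Dia Box (not s or q) is true, s is false, so Dia Box (not s or q) or s is true.
Satisfying worlds: {w0, w1, w2, w3, w4, w5, w6}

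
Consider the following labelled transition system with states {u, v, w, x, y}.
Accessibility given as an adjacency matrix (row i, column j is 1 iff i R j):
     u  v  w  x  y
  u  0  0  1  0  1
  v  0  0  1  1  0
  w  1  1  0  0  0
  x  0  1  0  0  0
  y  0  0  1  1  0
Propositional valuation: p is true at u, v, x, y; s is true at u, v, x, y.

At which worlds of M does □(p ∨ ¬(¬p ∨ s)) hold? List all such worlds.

w, x

Recall that □ψ holds at a world iff ψ holds at every accessible world, and ◇ψ holds iff ψ holds at some accessible world.
Let φ = □(p ∨ ¬(¬p ∨ s)). Evaluate φ at each world:
  u (successors {w, y}): φ is false.
  v (successors {w, x}): φ is false.
  w (successors {u, v}): φ is true.
  x (successors {v}): φ is true.
  y (successors {w, x}): φ is false.
For instance, at x:
  At x: □(p ∨ ¬(¬p ∨ s)) requires p ∨ ¬(¬p ∨ s) at every successor {v}.
    At v: p ∨ ¬(¬p ∨ s) is true.
  So □(p ∨ ¬(¬p ∨ s)) is true at x.
Satisfying worlds: {w, x}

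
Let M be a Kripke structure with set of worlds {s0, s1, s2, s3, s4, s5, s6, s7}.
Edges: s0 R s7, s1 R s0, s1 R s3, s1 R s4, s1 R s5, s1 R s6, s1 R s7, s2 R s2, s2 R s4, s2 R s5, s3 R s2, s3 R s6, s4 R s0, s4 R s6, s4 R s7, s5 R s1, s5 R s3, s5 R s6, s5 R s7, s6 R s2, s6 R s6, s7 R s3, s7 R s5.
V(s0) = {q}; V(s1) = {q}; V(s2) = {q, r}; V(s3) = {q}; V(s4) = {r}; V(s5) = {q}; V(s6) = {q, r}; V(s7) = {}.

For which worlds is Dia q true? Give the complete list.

Let φ = Dia q. Evaluate φ at each world:
  s0 (successors {s7}): φ is false.
  s1 (successors {s0, s3, s4, s5, s6, s7}): φ is true.
  s2 (successors {s2, s4, s5}): φ is true.
  s3 (successors {s2, s6}): φ is true.
  s4 (successors {s0, s6, s7}): φ is true.
  s5 (successors {s1, s3, s6, s7}): φ is true.
  s6 (successors {s2, s6}): φ is true.
  s7 (successors {s3, s5}): φ is true.
For instance, at s1:
  At s1: Dia q requires q at some successor in {s0, s3, s4, s5, s6, s7}.
    q holds at s0, so Dia q is true at s1.
Satisfying worlds: {s1, s2, s3, s4, s5, s6, s7}

s1, s2, s3, s4, s5, s6, s7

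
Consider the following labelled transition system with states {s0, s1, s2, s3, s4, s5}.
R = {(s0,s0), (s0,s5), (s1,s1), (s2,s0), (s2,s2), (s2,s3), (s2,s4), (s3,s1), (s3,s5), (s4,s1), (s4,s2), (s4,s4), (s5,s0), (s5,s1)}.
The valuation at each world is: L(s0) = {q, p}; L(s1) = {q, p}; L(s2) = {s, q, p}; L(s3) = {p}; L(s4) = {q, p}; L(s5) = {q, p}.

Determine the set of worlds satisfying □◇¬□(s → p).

Recall that □ψ holds at a world iff ψ holds at every accessible world, and ◇ψ holds iff ψ holds at some accessible world.
Let φ = □◇¬□(s → p). Evaluate φ at each world:
  s0 (successors {s0, s5}): φ is false.
  s1 (successors {s1}): φ is false.
  s2 (successors {s0, s2, s3, s4}): φ is false.
  s3 (successors {s1, s5}): φ is false.
  s4 (successors {s1, s2, s4}): φ is false.
  s5 (successors {s0, s1}): φ is false.
For instance, at s1:
  At s1: □◇¬□(s → p) requires ◇¬□(s → p) at every successor {s1}.
    ◇¬□(s → p) fails at s1, so □◇¬□(s → p) is false at s1.
      At s1: ◇¬□(s → p) requires ¬□(s → p) at some successor in {s1}.
        At s1: ¬□(s → p) is false.
      So ◇¬□(s → p) is false at s1.
Satisfying worlds: none.

none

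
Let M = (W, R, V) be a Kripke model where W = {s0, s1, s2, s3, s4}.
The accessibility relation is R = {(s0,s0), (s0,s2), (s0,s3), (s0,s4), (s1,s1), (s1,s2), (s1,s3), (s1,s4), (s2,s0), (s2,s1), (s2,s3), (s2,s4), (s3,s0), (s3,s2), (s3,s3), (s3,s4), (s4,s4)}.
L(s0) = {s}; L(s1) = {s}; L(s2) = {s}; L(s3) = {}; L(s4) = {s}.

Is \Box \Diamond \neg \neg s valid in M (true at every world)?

Let φ = \Box \Diamond \neg \neg s. Evaluate φ at each world:
  s0 (successors {s0, s2, s3, s4}): φ is true.
  s1 (successors {s1, s2, s3, s4}): φ is true.
  s2 (successors {s0, s1, s3, s4}): φ is true.
  s3 (successors {s0, s2, s3, s4}): φ is true.
  s4 (successors {s4}): φ is true.
For instance, at s1:
  At s1: \Box \Diamond \neg \neg s requires \Diamond \neg \neg s at every successor {s1, s2, s3, s4}.
    At s1: \Diamond \neg \neg s is true.
    At s2: \Diamond \neg \neg s is true.
    At s3: \Diamond \neg \neg s is true.
    At s4: \Diamond \neg \neg s is true.
  So \Box \Diamond \neg \neg s is true at s1.

Yes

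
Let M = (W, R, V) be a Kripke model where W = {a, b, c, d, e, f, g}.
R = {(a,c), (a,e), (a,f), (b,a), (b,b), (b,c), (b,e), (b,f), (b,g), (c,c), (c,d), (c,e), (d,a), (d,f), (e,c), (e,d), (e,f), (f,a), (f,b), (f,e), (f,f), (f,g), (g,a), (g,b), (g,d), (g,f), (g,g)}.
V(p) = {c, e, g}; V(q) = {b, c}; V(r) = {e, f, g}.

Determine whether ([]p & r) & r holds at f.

At f: []p & r is false, r is true, so ([]p & r) & r is false.
  At f: []p is false, r is true, so []p & r is false.
    At f: []p requires p at every successor {a, b, e, f, g}.
      p fails at a, so []p is false at f.

No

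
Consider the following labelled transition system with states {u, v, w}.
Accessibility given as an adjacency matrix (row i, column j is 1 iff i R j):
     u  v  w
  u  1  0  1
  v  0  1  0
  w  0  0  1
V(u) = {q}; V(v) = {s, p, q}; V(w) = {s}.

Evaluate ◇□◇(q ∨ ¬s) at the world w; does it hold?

At w: ◇□◇(q ∨ ¬s) requires □◇(q ∨ ¬s) at some successor in {w}.
  At w: □◇(q ∨ ¬s) is false.
So ◇□◇(q ∨ ¬s) is false at w.

No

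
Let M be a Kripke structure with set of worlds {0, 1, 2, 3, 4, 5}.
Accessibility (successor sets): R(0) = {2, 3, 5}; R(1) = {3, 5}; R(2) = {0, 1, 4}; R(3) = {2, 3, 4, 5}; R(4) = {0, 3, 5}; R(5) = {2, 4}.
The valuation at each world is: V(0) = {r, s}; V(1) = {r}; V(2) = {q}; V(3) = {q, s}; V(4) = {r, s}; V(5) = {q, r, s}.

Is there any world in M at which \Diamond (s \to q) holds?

Yes

Let φ = \Diamond (s \to q). Evaluate φ at each world:
  0 (successors {2, 3, 5}): φ is true.
  1 (successors {3, 5}): φ is true.
  2 (successors {0, 1, 4}): φ is true.
  3 (successors {2, 3, 4, 5}): φ is true.
  4 (successors {0, 3, 5}): φ is true.
  5 (successors {2, 4}): φ is true.
Detail at 0 (witness):
  At 0: \Diamond (s \to q) requires s \to q at some successor in {2, 3, 5}.
    s \to q holds at 2, so \Diamond (s \to q) is true at 0.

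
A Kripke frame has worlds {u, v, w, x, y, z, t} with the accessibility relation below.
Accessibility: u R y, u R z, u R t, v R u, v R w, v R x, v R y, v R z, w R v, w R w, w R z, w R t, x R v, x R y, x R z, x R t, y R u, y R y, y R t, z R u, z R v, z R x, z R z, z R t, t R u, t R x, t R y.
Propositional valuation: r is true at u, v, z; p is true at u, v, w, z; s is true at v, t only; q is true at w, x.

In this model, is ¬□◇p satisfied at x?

At x: □◇p is true, so ¬□◇p is false.
  At x: □◇p requires ◇p at every successor {v, y, z, t}.
    At v: ◇p is true.
    At y: ◇p is true.
    At z: ◇p is true.
    At t: ◇p is true.
  So □◇p is true at x.

No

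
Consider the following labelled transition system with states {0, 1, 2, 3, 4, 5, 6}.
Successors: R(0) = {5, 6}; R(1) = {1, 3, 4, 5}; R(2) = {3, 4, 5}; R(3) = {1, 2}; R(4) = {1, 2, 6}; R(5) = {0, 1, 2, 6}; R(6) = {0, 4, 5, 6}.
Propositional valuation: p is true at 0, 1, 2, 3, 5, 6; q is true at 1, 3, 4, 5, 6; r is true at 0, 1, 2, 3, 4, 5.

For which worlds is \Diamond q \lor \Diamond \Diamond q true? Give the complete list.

0, 1, 2, 3, 4, 5, 6

Let φ = \Diamond q \lor \Diamond \Diamond q. Evaluate φ at each world:
  0 (successors {5, 6}): φ is true.
  1 (successors {1, 3, 4, 5}): φ is true.
  2 (successors {3, 4, 5}): φ is true.
  3 (successors {1, 2}): φ is true.
  4 (successors {1, 2, 6}): φ is true.
  5 (successors {0, 1, 2, 6}): φ is true.
  6 (successors {0, 4, 5, 6}): φ is true.
For instance, at 1:
  At 1: \Diamond q is true, \Diamond \Diamond q is true, so \Diamond q \lor \Diamond \Diamond q is true.
    At 1: \Diamond q requires q at some successor in {1, 3, 4, 5}.
      q holds at 1, so \Diamond q is true at 1.
    At 1: \Diamond \Diamond q requires \Diamond q at some successor in {1, 3, 4, 5}.
      \Diamond q holds at 1, so \Diamond \Diamond q is true at 1.
Satisfying worlds: {0, 1, 2, 3, 4, 5, 6}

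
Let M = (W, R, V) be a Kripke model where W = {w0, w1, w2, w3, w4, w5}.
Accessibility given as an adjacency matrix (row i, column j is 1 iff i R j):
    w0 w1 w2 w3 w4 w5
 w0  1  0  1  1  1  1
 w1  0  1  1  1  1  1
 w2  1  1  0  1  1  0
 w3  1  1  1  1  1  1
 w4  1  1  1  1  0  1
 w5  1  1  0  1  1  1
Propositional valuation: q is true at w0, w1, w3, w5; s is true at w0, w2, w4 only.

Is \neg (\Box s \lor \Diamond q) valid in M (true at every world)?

Let φ = \neg (\Box s \lor \Diamond q). Evaluate φ at each world:
  w0 (successors {w0, w2, w3, w4, w5}): φ is false.
  w1 (successors {w1, w2, w3, w4, w5}): φ is false.
  w2 (successors {w0, w1, w3, w4}): φ is false.
  w3 (successors {w0, w1, w2, w3, w4, w5}): φ is false.
  w4 (successors {w0, w1, w2, w3, w5}): φ is false.
  w5 (successors {w0, w1, w3, w4, w5}): φ is false.
Detail at w0 (counterexample):
  At w0: \Box s \lor \Diamond q is true, so \neg (\Box s \lor \Diamond q) is false.
    At w0: \Box s is false, \Diamond q is true, so \Box s \lor \Diamond q is true.
      At w0: \Box s requires s at every successor {w0, w2, w3, w4, w5}.
        s fails at w3, so \Box s is false at w0.
      At w0: \Diamond q requires q at some successor in {w0, w2, w3, w4, w5}.
        q holds at w0, so \Diamond q is true at w0.

No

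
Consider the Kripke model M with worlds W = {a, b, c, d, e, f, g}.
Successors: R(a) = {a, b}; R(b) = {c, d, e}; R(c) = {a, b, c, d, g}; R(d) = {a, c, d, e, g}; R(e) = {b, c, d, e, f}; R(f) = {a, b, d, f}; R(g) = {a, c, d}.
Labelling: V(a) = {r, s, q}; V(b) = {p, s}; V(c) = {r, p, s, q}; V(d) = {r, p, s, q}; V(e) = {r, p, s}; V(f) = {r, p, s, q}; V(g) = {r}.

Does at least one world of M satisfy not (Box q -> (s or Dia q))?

No

Let φ = not (Box q -> (s or Dia q)). Evaluate φ at each world:
  a (successors {a, b}): φ is false.
  b (successors {c, d, e}): φ is false.
  c (successors {a, b, c, d, g}): φ is false.
  d (successors {a, c, d, e, g}): φ is false.
  e (successors {b, c, d, e, f}): φ is false.
  f (successors {a, b, d, f}): φ is false.
  g (successors {a, c, d}): φ is false.
For instance, at f:
  At f: Box q -> (s or Dia q) is true, so not (Box q -> (s or Dia q)) is false.
    At f: Box q is false, s or Dia q is true, so Box q -> (s or Dia q) is true.
      At f: Box q requires q at every successor {a, b, d, f}.
        q fails at b, so Box q is false at f.
      At f: s is true, Dia q is true, so s or Dia q is true.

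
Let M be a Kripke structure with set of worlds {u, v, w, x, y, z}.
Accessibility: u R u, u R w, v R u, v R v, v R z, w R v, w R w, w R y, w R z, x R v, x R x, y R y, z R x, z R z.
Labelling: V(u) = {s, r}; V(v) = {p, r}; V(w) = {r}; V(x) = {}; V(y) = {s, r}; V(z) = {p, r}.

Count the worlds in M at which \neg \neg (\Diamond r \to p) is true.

Let φ = \neg \neg (\Diamond r \to p). Evaluate φ at each world:
  u (successors {u, w}): φ is false.
  v (successors {u, v, z}): φ is true.
  w (successors {v, w, y, z}): φ is false.
  x (successors {v, x}): φ is false.
  y (successors {y}): φ is false.
  z (successors {x, z}): φ is true.
For instance, at y:
  At y: \neg (\Diamond r \to p) is true, so \neg \neg (\Diamond r \to p) is false.
    At y: \Diamond r \to p is false, so \neg (\Diamond r \to p) is true.
      At y: \Diamond r is true, p is false, so \Diamond r \to p is false.
Satisfying worlds: {v, z}

2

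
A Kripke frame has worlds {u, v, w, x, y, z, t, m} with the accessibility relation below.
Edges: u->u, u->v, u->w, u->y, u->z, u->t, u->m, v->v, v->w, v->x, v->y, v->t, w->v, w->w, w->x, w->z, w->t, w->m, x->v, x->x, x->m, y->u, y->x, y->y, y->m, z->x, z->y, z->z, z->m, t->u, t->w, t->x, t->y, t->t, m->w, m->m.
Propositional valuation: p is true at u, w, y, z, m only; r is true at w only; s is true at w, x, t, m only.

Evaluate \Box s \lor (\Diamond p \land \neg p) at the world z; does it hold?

At z: \Box s is false, \Diamond p \land \neg p is false, so \Box s \lor (\Diamond p \land \neg p) is false.
  At z: \Box s requires s at every successor {x, y, z, m}.
    s fails at y, so \Box s is false at z.
  At z: \Diamond p is true, \neg p is false, so \Diamond p \land \neg p is false.
    At z: \Diamond p requires p at some successor in {x, y, z, m}.
      p holds at y, so \Diamond p is true at z.

No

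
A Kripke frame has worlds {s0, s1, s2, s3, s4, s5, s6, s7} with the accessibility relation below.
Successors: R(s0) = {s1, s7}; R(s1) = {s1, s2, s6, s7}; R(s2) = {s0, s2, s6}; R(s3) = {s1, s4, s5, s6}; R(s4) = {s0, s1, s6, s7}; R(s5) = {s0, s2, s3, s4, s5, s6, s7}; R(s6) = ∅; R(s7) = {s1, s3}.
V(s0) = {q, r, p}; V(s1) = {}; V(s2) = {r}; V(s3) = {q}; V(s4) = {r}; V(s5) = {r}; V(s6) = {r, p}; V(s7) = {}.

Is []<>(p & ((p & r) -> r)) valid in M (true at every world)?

Let φ = []<>(p & ((p & r) -> r)). Evaluate φ at each world:
  s0 (successors {s1, s7}): φ is false.
  s1 (successors {s1, s2, s6, s7}): φ is false.
  s2 (successors {s0, s2, s6}): φ is false.
  s3 (successors {s1, s4, s5, s6}): φ is false.
  s4 (successors {s0, s1, s6, s7}): φ is false.
  s5 (successors {s0, s2, s3, s4, s5, s6, s7}): φ is false.
  s6 (successors ∅): φ is true.
  s7 (successors {s1, s3}): φ is true.
Detail at s0 (counterexample):
  At s0: []<>(p & ((p & r) -> r)) requires <>(p & ((p & r) -> r)) at every successor {s1, s7}.
    <>(p & ((p & r) -> r)) fails at s7, so []<>(p & ((p & r) -> r)) is false at s0.
      At s7: <>(p & ((p & r) -> r)) requires p & ((p & r) -> r) at some successor in {s1, s3}.
        At s1: p & ((p & r) -> r) is false.
        At s3: p & ((p & r) -> r) is false.
      So <>(p & ((p & r) -> r)) is false at s7.

No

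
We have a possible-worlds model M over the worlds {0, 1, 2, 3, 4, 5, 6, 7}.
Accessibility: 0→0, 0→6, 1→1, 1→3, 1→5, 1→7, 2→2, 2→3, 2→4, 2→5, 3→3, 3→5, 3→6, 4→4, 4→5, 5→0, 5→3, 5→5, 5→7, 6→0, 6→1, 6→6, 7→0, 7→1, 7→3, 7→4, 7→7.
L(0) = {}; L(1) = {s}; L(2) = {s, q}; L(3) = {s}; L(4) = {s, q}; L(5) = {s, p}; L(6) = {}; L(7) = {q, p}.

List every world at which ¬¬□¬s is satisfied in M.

Let φ = ¬¬□¬s. Evaluate φ at each world:
  0 (successors {0, 6}): φ is true.
  1 (successors {1, 3, 5, 7}): φ is false.
  2 (successors {2, 3, 4, 5}): φ is false.
  3 (successors {3, 5, 6}): φ is false.
  4 (successors {4, 5}): φ is false.
  5 (successors {0, 3, 5, 7}): φ is false.
  6 (successors {0, 1, 6}): φ is false.
  7 (successors {0, 1, 3, 4, 7}): φ is false.
For instance, at 1:
  At 1: ¬□¬s is true, so ¬¬□¬s is false.
    At 1: □¬s is false, so ¬□¬s is true.
      At 1: □¬s requires ¬s at every successor {1, 3, 5, 7}.
        ¬s fails at 1, so □¬s is false at 1.
Satisfying worlds: {0}

0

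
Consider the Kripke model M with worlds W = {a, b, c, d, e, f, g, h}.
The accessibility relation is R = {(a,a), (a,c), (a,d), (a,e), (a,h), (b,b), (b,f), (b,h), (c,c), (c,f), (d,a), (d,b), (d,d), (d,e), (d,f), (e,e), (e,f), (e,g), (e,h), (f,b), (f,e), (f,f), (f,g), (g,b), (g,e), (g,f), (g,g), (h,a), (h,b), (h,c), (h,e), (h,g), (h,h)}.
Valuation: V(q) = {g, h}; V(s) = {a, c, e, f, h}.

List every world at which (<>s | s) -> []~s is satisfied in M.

none

Let φ = (<>s | s) -> []~s. Evaluate φ at each world:
  a (successors {a, c, d, e, h}): φ is false.
  b (successors {b, f, h}): φ is false.
  c (successors {c, f}): φ is false.
  d (successors {a, b, d, e, f}): φ is false.
  e (successors {e, f, g, h}): φ is false.
  f (successors {b, e, f, g}): φ is false.
  g (successors {b, e, f, g}): φ is false.
  h (successors {a, b, c, e, g, h}): φ is false.
For instance, at f:
  At f: <>s | s is true, []~s is false, so (<>s | s) -> []~s is false.
    At f: <>s is true, s is true, so <>s | s is true.
      At f: <>s requires s at some successor in {b, e, f, g}.
        s holds at e, so <>s is true at f.
    At f: []~s requires ~s at every successor {b, e, f, g}.
      ~s fails at e, so []~s is false at f.
Satisfying worlds: none.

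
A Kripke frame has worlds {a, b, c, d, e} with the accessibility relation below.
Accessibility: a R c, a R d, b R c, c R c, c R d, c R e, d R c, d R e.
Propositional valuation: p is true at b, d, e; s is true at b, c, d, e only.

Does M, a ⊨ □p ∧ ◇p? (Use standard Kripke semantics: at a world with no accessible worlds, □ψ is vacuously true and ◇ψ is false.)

No

At a: □p is false, ◇p is true, so □p ∧ ◇p is false.
  At a: □p requires p at every successor {c, d}.
    p fails at c, so □p is false at a.
  At a: ◇p requires p at some successor in {c, d}.
    p holds at d, so ◇p is true at a.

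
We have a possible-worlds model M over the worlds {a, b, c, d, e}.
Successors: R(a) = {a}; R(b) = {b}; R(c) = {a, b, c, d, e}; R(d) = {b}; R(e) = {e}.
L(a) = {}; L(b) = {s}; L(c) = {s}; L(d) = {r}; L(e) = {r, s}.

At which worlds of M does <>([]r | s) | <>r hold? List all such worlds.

Let φ = <>([]r | s) | <>r. Evaluate φ at each world:
  a (successors {a}): φ is false.
  b (successors {b}): φ is true.
  c (successors {a, b, c, d, e}): φ is true.
  d (successors {b}): φ is true.
  e (successors {e}): φ is true.
For instance, at d:
  At d: <>([]r | s) is true, <>r is false, so <>([]r | s) | <>r is true.
    At d: <>([]r | s) requires []r | s at some successor in {b}.
      []r | s holds at b, so <>([]r | s) is true at d.
    At d: <>r requires r at some successor in {b}.
      At b: r is false.
    So <>r is false at d.
Satisfying worlds: {b, c, d, e}

b, c, d, e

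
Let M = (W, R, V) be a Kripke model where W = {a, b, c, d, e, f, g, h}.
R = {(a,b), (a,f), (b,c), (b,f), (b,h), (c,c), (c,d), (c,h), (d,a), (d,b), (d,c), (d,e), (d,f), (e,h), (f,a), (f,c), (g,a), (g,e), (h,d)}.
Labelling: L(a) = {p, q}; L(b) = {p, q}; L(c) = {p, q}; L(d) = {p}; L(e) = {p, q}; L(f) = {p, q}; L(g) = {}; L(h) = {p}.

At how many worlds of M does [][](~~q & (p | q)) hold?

Recall that []ψ holds at a world iff ψ holds at every accessible world, and <>ψ holds iff ψ holds at some accessible world.
Let φ = [][](~~q & (p | q)). Evaluate φ at each world:
  a (successors {b, f}): φ is false.
  b (successors {c, f, h}): φ is false.
  c (successors {c, d, h}): φ is false.
  d (successors {a, b, c, e, f}): φ is false.
  e (successors {h}): φ is false.
  f (successors {a, c}): φ is false.
  g (successors {a, e}): φ is false.
  h (successors {d}): φ is true.
For instance, at e:
  At e: [][](~~q & (p | q)) requires [](~~q & (p | q)) at every successor {h}.
    [](~~q & (p | q)) fails at h, so [][](~~q & (p | q)) is false at e.
      At h: [](~~q & (p | q)) requires ~~q & (p | q) at every successor {d}.
        ~~q & (p | q) fails at d, so [](~~q & (p | q)) is false at h.
Satisfying worlds: {h}

1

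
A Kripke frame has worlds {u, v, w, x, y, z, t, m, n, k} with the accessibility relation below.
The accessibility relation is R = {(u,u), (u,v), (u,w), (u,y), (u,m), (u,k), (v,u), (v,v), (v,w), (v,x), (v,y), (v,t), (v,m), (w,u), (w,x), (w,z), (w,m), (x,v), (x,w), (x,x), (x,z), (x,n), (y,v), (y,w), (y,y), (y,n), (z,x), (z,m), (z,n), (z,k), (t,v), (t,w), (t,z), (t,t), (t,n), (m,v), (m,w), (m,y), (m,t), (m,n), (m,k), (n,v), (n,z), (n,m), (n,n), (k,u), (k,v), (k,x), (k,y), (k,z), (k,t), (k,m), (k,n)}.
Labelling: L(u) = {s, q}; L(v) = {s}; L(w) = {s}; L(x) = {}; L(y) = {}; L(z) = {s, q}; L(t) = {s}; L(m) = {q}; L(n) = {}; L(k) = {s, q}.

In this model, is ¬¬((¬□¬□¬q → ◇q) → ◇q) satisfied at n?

At n: ¬((¬□¬□¬q → ◇q) → ◇q) is false, so ¬¬((¬□¬□¬q → ◇q) → ◇q) is true.
  At n: (¬□¬□¬q → ◇q) → ◇q is true, so ¬((¬□¬□¬q → ◇q) → ◇q) is false.
    At n: ¬□¬□¬q → ◇q is true, ◇q is true, so (¬□¬□¬q → ◇q) → ◇q is true.
      At n: ¬□¬□¬q is false, ◇q is true, so ¬□¬□¬q → ◇q is true.
      At n: ◇q requires q at some successor in {v, z, m, n}.
        q holds at z, so ◇q is true at n.

Yes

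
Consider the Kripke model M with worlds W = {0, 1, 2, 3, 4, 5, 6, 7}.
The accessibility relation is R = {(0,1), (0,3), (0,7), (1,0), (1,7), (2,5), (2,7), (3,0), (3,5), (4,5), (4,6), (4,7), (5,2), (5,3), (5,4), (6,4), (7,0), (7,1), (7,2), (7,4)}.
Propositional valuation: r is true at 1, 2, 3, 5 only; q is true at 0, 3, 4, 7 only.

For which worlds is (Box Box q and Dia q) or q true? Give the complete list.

Let φ = (Box Box q and Dia q) or q. Evaluate φ at each world:
  0 (successors {1, 3, 7}): φ is true.
  1 (successors {0, 7}): φ is false.
  2 (successors {5, 7}): φ is false.
  3 (successors {0, 5}): φ is true.
  4 (successors {5, 6, 7}): φ is true.
  5 (successors {2, 3, 4}): φ is false.
  6 (successors {4}): φ is false.
  7 (successors {0, 1, 2, 4}): φ is true.
For instance, at 3:
  At 3: Box Box q and Dia q is false, q is true, so (Box Box q and Dia q) or q is true.
    At 3: Box Box q is false, Dia q is true, so Box Box q and Dia q is false.
      At 3: Box Box q requires Box q at every successor {0, 5}.
        Box q fails at 0, so Box Box q is false at 3.
      At 3: Dia q requires q at some successor in {0, 5}.
        q holds at 0, so Dia q is true at 3.
Satisfying worlds: {0, 3, 4, 7}

0, 3, 4, 7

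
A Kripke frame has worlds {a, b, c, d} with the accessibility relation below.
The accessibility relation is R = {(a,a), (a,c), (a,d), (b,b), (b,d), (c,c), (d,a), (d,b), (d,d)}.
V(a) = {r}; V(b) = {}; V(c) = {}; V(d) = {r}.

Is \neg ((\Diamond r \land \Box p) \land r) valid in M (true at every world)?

Yes

Recall that \Box ψ holds at a world iff ψ holds at every accessible world, and \Diamond ψ holds iff ψ holds at some accessible world.
Let φ = \neg ((\Diamond r \land \Box p) \land r). Evaluate φ at each world:
  a (successors {a, c, d}): φ is true.
  b (successors {b, d}): φ is true.
  c (successors {c}): φ is true.
  d (successors {a, b, d}): φ is true.
For instance, at a:
  At a: (\Diamond r \land \Box p) \land r is false, so \neg ((\Diamond r \land \Box p) \land r) is true.
    At a: \Diamond r \land \Box p is false, r is true, so (\Diamond r \land \Box p) \land r is false.
      At a: \Diamond r is true, \Box p is false, so \Diamond r \land \Box p is false.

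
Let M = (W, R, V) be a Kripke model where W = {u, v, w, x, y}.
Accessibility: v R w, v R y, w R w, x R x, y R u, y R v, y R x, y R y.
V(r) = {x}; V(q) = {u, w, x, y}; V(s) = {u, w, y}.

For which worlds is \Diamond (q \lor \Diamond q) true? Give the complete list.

v, w, x, y

Let φ = \Diamond (q \lor \Diamond q). Evaluate φ at each world:
  u (successors ∅): φ is false.
  v (successors {w, y}): φ is true.
  w (successors {w}): φ is true.
  x (successors {x}): φ is true.
  y (successors {u, v, x, y}): φ is true.
For instance, at w:
  At w: \Diamond (q \lor \Diamond q) requires q \lor \Diamond q at some successor in {w}.
    q \lor \Diamond q holds at w, so \Diamond (q \lor \Diamond q) is true at w.
      At w: q is true, \Diamond q is true, so q \lor \Diamond q is true.
Satisfying worlds: {v, w, x, y}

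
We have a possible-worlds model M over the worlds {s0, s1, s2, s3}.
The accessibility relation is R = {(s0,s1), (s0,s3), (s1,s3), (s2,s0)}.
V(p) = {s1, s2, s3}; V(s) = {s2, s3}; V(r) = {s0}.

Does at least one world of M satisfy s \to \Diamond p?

Yes

Let φ = s \to \Diamond p. Evaluate φ at each world:
  s0 (successors {s1, s3}): φ is true.
  s1 (successors {s3}): φ is true.
  s2 (successors {s0}): φ is false.
  s3 (successors ∅): φ is false.
Detail at s0 (witness):
  At s0: s is false, \Diamond p is true, so s \to \Diamond p is true.
    At s0: \Diamond p requires p at some successor in {s1, s3}.
      p holds at s1, so \Diamond p is true at s0.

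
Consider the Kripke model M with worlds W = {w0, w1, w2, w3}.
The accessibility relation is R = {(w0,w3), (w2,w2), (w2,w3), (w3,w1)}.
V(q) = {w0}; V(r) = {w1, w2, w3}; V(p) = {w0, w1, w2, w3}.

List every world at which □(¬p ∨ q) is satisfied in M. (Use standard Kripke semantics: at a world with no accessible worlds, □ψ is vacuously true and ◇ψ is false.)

Recall that □ψ holds at a world iff ψ holds at every accessible world, and ◇ψ holds iff ψ holds at some accessible world.
Let φ = □(¬p ∨ q). Evaluate φ at each world:
  w0 (successors {w3}): φ is false.
  w1 (successors ∅): φ is true.
  w2 (successors {w2, w3}): φ is false.
  w3 (successors {w1}): φ is false.
For instance, at w2:
  At w2: □(¬p ∨ q) requires ¬p ∨ q at every successor {w2, w3}.
    ¬p ∨ q fails at w2, so □(¬p ∨ q) is false at w2.
Satisfying worlds: {w1}

w1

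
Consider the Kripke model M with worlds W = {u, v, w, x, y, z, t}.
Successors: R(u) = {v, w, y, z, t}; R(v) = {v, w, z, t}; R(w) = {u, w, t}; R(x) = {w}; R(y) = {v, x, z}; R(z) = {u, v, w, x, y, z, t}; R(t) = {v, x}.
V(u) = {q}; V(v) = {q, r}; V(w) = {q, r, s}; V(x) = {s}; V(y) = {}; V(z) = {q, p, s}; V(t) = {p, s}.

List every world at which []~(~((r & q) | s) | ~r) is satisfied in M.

x

Recall that []ψ holds at a world iff ψ holds at every accessible world, and <>ψ holds iff ψ holds at some accessible world.
Let φ = []~(~((r & q) | s) | ~r). Evaluate φ at each world:
  u (successors {v, w, y, z, t}): φ is false.
  v (successors {v, w, z, t}): φ is false.
  w (successors {u, w, t}): φ is false.
  x (successors {w}): φ is true.
  y (successors {v, x, z}): φ is false.
  z (successors {u, v, w, x, y, z, t}): φ is false.
  t (successors {v, x}): φ is false.
For instance, at v:
  At v: []~(~((r & q) | s) | ~r) requires ~(~((r & q) | s) | ~r) at every successor {v, w, z, t}.
    ~(~((r & q) | s) | ~r) fails at z, so []~(~((r & q) | s) | ~r) is false at v.
Satisfying worlds: {x}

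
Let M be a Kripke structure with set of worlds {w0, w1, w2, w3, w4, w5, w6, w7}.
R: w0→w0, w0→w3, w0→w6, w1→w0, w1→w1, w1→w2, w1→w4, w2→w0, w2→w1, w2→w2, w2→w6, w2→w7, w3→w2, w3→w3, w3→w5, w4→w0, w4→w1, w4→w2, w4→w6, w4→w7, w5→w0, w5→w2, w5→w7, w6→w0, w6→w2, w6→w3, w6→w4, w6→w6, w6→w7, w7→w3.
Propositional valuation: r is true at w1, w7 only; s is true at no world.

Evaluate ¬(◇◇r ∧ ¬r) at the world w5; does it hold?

At w5: ◇◇r ∧ ¬r is true, so ¬(◇◇r ∧ ¬r) is false.
  At w5: ◇◇r is true, ¬r is true, so ◇◇r ∧ ¬r is true.
    At w5: ◇◇r requires ◇r at some successor in {w0, w2, w7}.
      ◇r holds at w2, so ◇◇r is true at w5.

No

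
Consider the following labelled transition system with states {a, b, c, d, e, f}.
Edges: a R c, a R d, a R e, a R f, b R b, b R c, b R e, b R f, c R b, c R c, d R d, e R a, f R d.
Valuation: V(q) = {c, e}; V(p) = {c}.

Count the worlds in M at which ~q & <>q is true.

Recall that <>ψ holds at a world iff ψ holds at some accessible world.
Let φ = ~q & <>q. Evaluate φ at each world:
  a (successors {c, d, e, f}): φ is true.
  b (successors {b, c, e, f}): φ is true.
  c (successors {b, c}): φ is false.
  d (successors {d}): φ is false.
  e (successors {a}): φ is false.
  f (successors {d}): φ is false.
For instance, at b:
  At b: ~q is true, <>q is true, so ~q & <>q is true.
    At b: <>q requires q at some successor in {b, c, e, f}.
      q holds at c, so <>q is true at b.
Satisfying worlds: {a, b}

2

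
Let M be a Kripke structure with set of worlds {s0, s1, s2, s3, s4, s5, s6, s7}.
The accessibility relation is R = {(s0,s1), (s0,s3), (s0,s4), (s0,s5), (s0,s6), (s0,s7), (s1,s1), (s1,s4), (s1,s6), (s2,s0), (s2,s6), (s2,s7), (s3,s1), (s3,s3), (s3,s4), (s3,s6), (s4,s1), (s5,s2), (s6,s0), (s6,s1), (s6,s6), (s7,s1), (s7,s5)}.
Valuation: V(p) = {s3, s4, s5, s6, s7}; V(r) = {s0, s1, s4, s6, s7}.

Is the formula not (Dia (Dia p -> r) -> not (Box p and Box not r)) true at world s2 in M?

No

At s2: Dia (Dia p -> r) -> not (Box p and Box not r) is true, so not (Dia (Dia p -> r) -> not (Box p and Box not r)) is false.
  At s2: Dia (Dia p -> r) is true, not (Box p and Box not r) is true, so Dia (Dia p -> r) -> not (Box p and Box not r) is true.
    At s2: Dia (Dia p -> r) requires Dia p -> r at some successor in {s0, s6, s7}.
      Dia p -> r holds at s0, so Dia (Dia p -> r) is true at s2.
    At s2: Box p and Box not r is false, so not (Box p and Box not r) is true.
      At s2: Box p is false, Box not r is false, so Box p and Box not r is false.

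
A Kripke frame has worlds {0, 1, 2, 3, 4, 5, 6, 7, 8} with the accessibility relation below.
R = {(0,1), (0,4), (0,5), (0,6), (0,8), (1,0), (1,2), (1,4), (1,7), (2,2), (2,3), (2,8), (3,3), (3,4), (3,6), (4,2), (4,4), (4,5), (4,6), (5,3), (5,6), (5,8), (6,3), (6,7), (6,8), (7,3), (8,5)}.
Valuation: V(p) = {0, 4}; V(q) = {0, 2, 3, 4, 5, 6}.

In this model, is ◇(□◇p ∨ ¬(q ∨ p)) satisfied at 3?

Recall that □ψ holds at a world iff ψ holds at every accessible world, and ◇ψ holds iff ψ holds at some accessible world.
At 3: ◇(□◇p ∨ ¬(q ∨ p)) requires □◇p ∨ ¬(q ∨ p) at some successor in {3, 4, 6}.
  At 3: □◇p ∨ ¬(q ∨ p) is false.
  At 4: □◇p ∨ ¬(q ∨ p) is false.
  At 6: □◇p ∨ ¬(q ∨ p) is false.
So ◇(□◇p ∨ ¬(q ∨ p)) is false at 3.

No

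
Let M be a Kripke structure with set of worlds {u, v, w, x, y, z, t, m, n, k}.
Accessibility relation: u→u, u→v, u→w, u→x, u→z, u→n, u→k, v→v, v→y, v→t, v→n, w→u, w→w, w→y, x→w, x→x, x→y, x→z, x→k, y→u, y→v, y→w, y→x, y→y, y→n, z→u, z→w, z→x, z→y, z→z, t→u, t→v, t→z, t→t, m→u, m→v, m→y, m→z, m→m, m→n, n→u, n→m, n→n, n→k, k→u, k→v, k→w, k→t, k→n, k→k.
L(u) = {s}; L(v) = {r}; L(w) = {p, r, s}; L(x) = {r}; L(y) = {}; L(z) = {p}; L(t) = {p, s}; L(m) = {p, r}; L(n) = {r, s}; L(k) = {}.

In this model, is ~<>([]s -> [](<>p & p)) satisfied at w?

At w: <>([]s -> [](<>p & p)) is true, so ~<>([]s -> [](<>p & p)) is false.
  At w: <>([]s -> [](<>p & p)) requires []s -> [](<>p & p) at some successor in {u, w, y}.
    []s -> [](<>p & p) holds at u, so <>([]s -> [](<>p & p)) is true at w.
      At u: []s is false, [](<>p & p) is false, so []s -> [](<>p & p) is true.

No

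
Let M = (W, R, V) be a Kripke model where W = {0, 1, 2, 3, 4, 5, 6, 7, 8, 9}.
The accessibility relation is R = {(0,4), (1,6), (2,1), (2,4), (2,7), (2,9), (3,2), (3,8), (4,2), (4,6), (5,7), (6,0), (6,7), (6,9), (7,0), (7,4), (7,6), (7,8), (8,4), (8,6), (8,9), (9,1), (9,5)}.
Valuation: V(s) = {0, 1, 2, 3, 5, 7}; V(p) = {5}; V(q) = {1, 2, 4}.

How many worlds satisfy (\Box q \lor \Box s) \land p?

1

Let φ = (\Box q \lor \Box s) \land p. Evaluate φ at each world:
  0 (successors {4}): φ is false.
  1 (successors {6}): φ is false.
  2 (successors {1, 4, 7, 9}): φ is false.
  3 (successors {2, 8}): φ is false.
  4 (successors {2, 6}): φ is false.
  5 (successors {7}): φ is true.
  6 (successors {0, 7, 9}): φ is false.
  7 (successors {0, 4, 6, 8}): φ is false.
  8 (successors {4, 6, 9}): φ is false.
  9 (successors {1, 5}): φ is false.
For instance, at 2:
  At 2: \Box q \lor \Box s is false, p is false, so (\Box q \lor \Box s) \land p is false.
    At 2: \Box q is false, \Box s is false, so \Box q \lor \Box s is false.
      At 2: \Box q requires q at every successor {1, 4, 7, 9}.
        q fails at 7, so \Box q is false at 2.
      At 2: \Box s requires s at every successor {1, 4, 7, 9}.
        s fails at 4, so \Box s is false at 2.
Satisfying worlds: {5}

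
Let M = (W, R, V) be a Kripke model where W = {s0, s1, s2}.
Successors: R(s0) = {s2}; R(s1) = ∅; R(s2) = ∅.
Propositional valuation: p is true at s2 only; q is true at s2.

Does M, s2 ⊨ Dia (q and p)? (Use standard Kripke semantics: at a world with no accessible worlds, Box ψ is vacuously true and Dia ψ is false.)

No

At s2: no accessible worlds, so Dia (q and p) is false.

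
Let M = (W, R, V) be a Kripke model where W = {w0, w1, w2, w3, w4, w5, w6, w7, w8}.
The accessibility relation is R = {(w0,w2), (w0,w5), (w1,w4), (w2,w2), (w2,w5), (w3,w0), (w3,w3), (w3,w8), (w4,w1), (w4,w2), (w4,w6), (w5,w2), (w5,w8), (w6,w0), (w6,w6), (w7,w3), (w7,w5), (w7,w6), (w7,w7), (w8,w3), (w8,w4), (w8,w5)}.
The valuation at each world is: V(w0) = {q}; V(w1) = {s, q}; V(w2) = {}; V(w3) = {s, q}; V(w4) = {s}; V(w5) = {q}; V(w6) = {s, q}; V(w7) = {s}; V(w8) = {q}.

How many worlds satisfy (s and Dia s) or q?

8

Let φ = (s and Dia s) or q. Evaluate φ at each world:
  w0 (successors {w2, w5}): φ is true.
  w1 (successors {w4}): φ is true.
  w2 (successors {w2, w5}): φ is false.
  w3 (successors {w0, w3, w8}): φ is true.
  w4 (successors {w1, w2, w6}): φ is true.
  w5 (successors {w2, w8}): φ is true.
  w6 (successors {w0, w6}): φ is true.
  w7 (successors {w3, w5, w6, w7}): φ is true.
  w8 (successors {w3, w4, w5}): φ is true.
For instance, at w3:
  At w3: s and Dia s is true, q is true, so (s and Dia s) or q is true.
    At w3: s is true, Dia s is true, so s and Dia s is true.
      At w3: Dia s requires s at some successor in {w0, w3, w8}.
        s holds at w3, so Dia s is true at w3.
Satisfying worlds: {w0, w1, w3, w4, w5, w6, w7, w8}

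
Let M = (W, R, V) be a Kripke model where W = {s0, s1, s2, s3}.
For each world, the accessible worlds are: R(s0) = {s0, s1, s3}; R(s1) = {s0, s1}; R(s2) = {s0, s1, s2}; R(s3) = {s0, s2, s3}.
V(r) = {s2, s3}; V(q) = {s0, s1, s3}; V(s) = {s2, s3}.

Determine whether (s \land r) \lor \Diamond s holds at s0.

At s0: s \land r is false, \Diamond s is true, so (s \land r) \lor \Diamond s is true.
  At s0: \Diamond s requires s at some successor in {s0, s1, s3}.
    s holds at s3, so \Diamond s is true at s0.

Yes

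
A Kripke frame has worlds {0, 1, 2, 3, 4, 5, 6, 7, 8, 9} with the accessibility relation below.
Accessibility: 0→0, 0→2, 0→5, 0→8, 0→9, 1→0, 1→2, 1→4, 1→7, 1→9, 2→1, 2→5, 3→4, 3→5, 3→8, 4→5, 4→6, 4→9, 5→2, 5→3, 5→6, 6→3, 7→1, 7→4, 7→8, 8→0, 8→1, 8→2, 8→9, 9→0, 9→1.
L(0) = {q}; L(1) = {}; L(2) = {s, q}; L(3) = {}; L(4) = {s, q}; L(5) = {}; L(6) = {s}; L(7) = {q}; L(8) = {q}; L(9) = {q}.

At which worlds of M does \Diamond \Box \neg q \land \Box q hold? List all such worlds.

Let φ = \Diamond \Box \neg q \land \Box q. Evaluate φ at each world:
  0 (successors {0, 2, 5, 8, 9}): φ is false.
  1 (successors {0, 2, 4, 7, 9}): φ is true.
  2 (successors {1, 5}): φ is false.
  3 (successors {4, 5, 8}): φ is false.
  4 (successors {5, 6, 9}): φ is false.
  5 (successors {2, 3, 6}): φ is false.
  6 (successors {3}): φ is false.
  7 (successors {1, 4, 8}): φ is false.
  8 (successors {0, 1, 2, 9}): φ is false.
  9 (successors {0, 1}): φ is false.
For instance, at 0:
  At 0: \Diamond \Box \neg q is true, \Box q is false, so \Diamond \Box \neg q \land \Box q is false.
    At 0: \Diamond \Box \neg q requires \Box \neg q at some successor in {0, 2, 5, 8, 9}.
      \Box \neg q holds at 2, so \Diamond \Box \neg q is true at 0.
    At 0: \Box q requires q at every successor {0, 2, 5, 8, 9}.
      q fails at 5, so \Box q is false at 0.
Satisfying worlds: {1}

1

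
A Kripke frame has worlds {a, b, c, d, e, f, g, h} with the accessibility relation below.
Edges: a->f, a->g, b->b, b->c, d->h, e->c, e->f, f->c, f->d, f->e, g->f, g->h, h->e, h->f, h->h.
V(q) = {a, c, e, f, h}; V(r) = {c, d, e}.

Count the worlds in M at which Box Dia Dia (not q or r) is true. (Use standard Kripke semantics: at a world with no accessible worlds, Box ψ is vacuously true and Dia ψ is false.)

Let φ = Box Dia Dia (not q or r). Evaluate φ at each world:
  a (successors {f, g}): φ is true.
  b (successors {b, c}): φ is false.
  c (successors ∅): φ is true.
  d (successors {h}): φ is true.
  e (successors {c, f}): φ is false.
  f (successors {c, d, e}): φ is false.
  g (successors {f, h}): φ is true.
  h (successors {e, f, h}): φ is true.
For instance, at g:
  At g: Box Dia Dia (not q or r) requires Dia Dia (not q or r) at every successor {f, h}.
      At f: Dia Dia (not q or r) requires Dia (not q or r) at some successor in {c, d, e}.
        Dia (not q or r) holds at e, so Dia Dia (not q or r) is true at f.
      At h: Dia Dia (not q or r) requires Dia (not q or r) at some successor in {e, f, h}.
        Dia (not q or r) holds at e, so Dia Dia (not q or r) is true at h.
  So Box Dia Dia (not q or r) is true at g.
Satisfying worlds: {a, c, d, g, h}

5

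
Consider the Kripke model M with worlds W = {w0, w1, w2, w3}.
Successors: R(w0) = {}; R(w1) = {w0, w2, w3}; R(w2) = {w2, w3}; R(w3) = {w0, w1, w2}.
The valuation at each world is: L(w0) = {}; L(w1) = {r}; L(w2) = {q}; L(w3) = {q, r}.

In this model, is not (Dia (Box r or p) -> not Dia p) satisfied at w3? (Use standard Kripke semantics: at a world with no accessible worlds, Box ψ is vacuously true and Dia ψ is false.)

No

Recall that Box ψ holds at a world iff ψ holds at every accessible world, and Dia ψ holds iff ψ holds at some accessible world.
At w3: Dia (Box r or p) -> not Dia p is true, so not (Dia (Box r or p) -> not Dia p) is false.
  At w3: Dia (Box r or p) is true, not Dia p is true, so Dia (Box r or p) -> not Dia p is true.
    At w3: Dia (Box r or p) requires Box r or p at some successor in {w0, w1, w2}.
      Box r or p holds at w0, so Dia (Box r or p) is true at w3.
    At w3: Dia p is false, so not Dia p is true.
      At w3: Dia p requires p at some successor in {w0, w1, w2}.
        At w0: p is false.
        At w1: p is false.
        At w2: p is false.
      So Dia p is false at w3.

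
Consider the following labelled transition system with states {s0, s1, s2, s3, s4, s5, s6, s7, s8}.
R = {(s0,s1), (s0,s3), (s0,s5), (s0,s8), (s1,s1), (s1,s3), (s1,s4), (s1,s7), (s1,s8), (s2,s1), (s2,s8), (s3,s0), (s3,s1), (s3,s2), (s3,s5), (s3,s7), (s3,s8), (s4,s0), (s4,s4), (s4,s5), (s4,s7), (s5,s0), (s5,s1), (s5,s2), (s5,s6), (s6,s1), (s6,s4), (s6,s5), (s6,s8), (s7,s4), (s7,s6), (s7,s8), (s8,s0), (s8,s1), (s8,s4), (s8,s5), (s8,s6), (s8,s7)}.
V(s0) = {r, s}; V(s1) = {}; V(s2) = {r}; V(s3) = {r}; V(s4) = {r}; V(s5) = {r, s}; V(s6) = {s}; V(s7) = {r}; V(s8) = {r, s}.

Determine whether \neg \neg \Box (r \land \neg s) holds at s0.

Recall that \Box ψ holds at a world iff ψ holds at every accessible world, and \Diamond ψ holds iff ψ holds at some accessible world.
At s0: \neg \Box (r \land \neg s) is true, so \neg \neg \Box (r \land \neg s) is false.
  At s0: \Box (r \land \neg s) is false, so \neg \Box (r \land \neg s) is true.
    At s0: \Box (r \land \neg s) requires r \land \neg s at every successor {s1, s3, s5, s8}.
      r \land \neg s fails at s1, so \Box (r \land \neg s) is false at s0.

No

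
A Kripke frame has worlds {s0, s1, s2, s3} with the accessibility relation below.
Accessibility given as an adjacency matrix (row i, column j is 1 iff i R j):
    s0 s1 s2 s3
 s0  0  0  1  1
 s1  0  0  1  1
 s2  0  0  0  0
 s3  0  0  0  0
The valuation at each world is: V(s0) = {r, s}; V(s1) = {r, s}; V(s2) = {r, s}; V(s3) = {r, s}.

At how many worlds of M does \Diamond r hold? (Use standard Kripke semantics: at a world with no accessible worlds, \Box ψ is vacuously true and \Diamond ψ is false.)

Let φ = \Diamond r. Evaluate φ at each world:
  s0 (successors {s2, s3}): φ is true.
  s1 (successors {s2, s3}): φ is true.
  s2 (successors ∅): φ is false.
  s3 (successors ∅): φ is false.
For instance, at s0:
  At s0: \Diamond r requires r at some successor in {s2, s3}.
    r holds at s2, so \Diamond r is true at s0.
Satisfying worlds: {s0, s1}

2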